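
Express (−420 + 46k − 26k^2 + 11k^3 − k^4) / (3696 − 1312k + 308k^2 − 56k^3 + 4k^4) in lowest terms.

(−10 − 2k − k^2)/(88 − 4k + 4k^2)

Repeated division with remainder:
  −k^4 + 11k^3 − 26k^2 + 46k − 420 = (−1/4)(4k^4 − 56k^3 + 308k^2 − 1312k + 3696) + (−3k^3 + 51k^2 − 282k + 504)
  4k^4 − 56k^3 + 308k^2 − 1312k + 3696 = (−(4/3)k − 4)(−3k^3 + 51k^2 − 282k + 504) + (136k^2 − 1768k + 5712)
  −3k^3 + 51k^2 − 282k + 504 = (−(3/136)k + 3/34)(136k^2 − 1768k + 5712) + (0)
Last nonzero remainder: 136k^2 − 1768k + 5712. Dividing through by 136 gives the monic gcd k^2 − 13k + 42.
Cancel k^2 − 13k + 42 from numerator and denominator to get the reduced form.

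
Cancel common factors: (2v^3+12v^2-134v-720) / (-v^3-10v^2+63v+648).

(-2v-10)/(v+9)

Apply the Euclidean algorithm:
  2v^3+12v^2-134v-720 = (-2)(-v^3-10v^2+63v+648) + (-8v^2-8v+576)
  -v^3-10v^2+63v+648 = ((1/8)v+9/8)(-8v^2-8v+576) + (0)
Last nonzero remainder: -8v^2-8v+576. Dividing through by -8 gives the monic gcd v^2+v-72.
Cancel v^2+v-72 from numerator and denominator to get the reduced form.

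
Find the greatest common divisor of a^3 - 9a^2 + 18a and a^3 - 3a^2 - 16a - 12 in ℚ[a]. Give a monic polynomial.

a - 6

Apply the Euclidean algorithm:
  a^3 - 9a^2 + 18a = (a^3 - 3a^2 - 16a - 12) + (-6a^2 + 34a + 12)
  a^3 - 3a^2 - 16a - 12 = (-(1/6)a - 4/9)(-6a^2 + 34a + 12) + ((10/9)a - 20/3)
  -6a^2 + 34a + 12 = (-(27/5)a - 9/5)((10/9)a - 20/3) + (0)
Last nonzero remainder: (10/9)a - 20/3. Dividing through by 10/9 gives the monic gcd a - 6.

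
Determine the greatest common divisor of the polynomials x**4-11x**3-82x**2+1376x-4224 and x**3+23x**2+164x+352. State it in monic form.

Apply the Euclidean algorithm:
  x**4-11x**3-82x**2+1376x-4224 = (x-34)(x**3+23x**2+164x+352) + (536x**2+6600x+7744)
  x**3+23x**2+164x+352 = ((1/536)x+179/8978)(536x**2+6600x+7744) + ((80640/4489)x+887040/4489)
  536x**2+6600x+7744 = ((300763/10080)x+49379/1260)((80640/4489)x+887040/4489) + (0)
Last nonzero remainder: (80640/4489)x+887040/4489. Dividing through by 80640/4489 gives the monic gcd x+11.

x+11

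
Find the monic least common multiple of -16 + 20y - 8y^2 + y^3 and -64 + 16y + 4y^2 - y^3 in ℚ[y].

Apply the Euclidean algorithm:
  y^3 - 8y^2 + 20y - 16 = (-1)(-y^3 + 4y^2 + 16y - 64) + (-4y^2 + 36y - 80)
  -y^3 + 4y^2 + 16y - 64 = ((1/4)y + 5/4)(-4y^2 + 36y - 80) + (-9y + 36)
  -4y^2 + 36y - 80 = ((4/9)y - 20/9)(-9y + 36) + (0)
Last nonzero remainder: -9y + 36. Dividing through by -9 gives the monic gcd y - 4.
Then lcm(f, g) = f·g / gcd(f, g); expanding and making the result monic gives the answer.

256 - 320y + 112y^2 + 4y^3 - 8y^4 + y^5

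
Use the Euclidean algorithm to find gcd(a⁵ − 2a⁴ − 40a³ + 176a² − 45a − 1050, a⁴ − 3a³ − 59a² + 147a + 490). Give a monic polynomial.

a³ + 4a² − 31a − 70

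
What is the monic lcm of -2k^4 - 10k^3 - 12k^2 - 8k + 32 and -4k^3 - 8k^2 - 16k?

k^5 + 5k^4 + 6k^3 + 4k^2 - 16k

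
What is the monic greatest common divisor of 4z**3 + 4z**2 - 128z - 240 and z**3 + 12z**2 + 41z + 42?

z + 2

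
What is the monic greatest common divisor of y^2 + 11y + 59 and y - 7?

1

Apply the Euclidean algorithm:
  y^2 + 11y + 59 = (y + 18)(y - 7) + (185)
  y - 7 = ((1/185)y - 7/185)(185) + (0)
The last nonzero remainder is the constant 185, so the polynomials are coprime and gcd = 1.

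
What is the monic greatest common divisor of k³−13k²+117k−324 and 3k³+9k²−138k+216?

Euclidean algorithm in ℚ[k]:
  k³−13k²+117k−324 = (1/3)(3k³+9k²−138k+216) + (−16k²+163k−396)
  3k³+9k²−138k+216 = (−(3/16)k−633/256)(−16k²+163k−396) + ((48843/256)k−48843/64)
  −16k²+163k−396 = (−(4096/48843)k+2816/5427)((48843/256)k−48843/64) + (0)
Last nonzero remainder: (48843/256)k−48843/64. Dividing through by 48843/256 gives the monic gcd k−4.

k−4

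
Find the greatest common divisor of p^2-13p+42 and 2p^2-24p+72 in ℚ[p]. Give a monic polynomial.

p-6

Apply the Euclidean algorithm:
  p^2-13p+42 = (1/2)(2p^2-24p+72) + (-p+6)
  2p^2-24p+72 = (-2p+12)(-p+6) + (0)
Last nonzero remainder: -p+6. Dividing through by -1 gives the monic gcd p-6.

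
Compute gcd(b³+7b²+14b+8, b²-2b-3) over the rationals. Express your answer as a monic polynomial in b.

By polynomial division,
  b³+7b²+14b+8 = (b+9)(b²-2b-3) + (35b+35)
  b²-2b-3 = ((1/35)b-3/35)(35b+35) + (0)
Last nonzero remainder: 35b+35. Dividing through by 35 gives the monic gcd b+1.

b+1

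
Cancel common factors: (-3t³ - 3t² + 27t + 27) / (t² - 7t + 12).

Euclidean algorithm in ℚ[t]:
  -3t³ - 3t² + 27t + 27 = (-3t - 24)(t² - 7t + 12) + (-105t + 315)
  t² - 7t + 12 = (-(1/105)t + 4/105)(-105t + 315) + (0)
Last nonzero remainder: -105t + 315. Dividing through by -105 gives the monic gcd t - 3.
Cancel t - 3 from numerator and denominator to get the reduced form.

(-3t² - 12t - 9)/(t - 4)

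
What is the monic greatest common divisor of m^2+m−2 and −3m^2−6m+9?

m−1

Euclidean algorithm in ℚ[m]:
  m^2+m−2 = (−1/3)(−3m^2−6m+9) + (−m+1)
  −3m^2−6m+9 = (3m+9)(−m+1) + (0)
Last nonzero remainder: −m+1. Dividing through by −1 gives the monic gcd m−1.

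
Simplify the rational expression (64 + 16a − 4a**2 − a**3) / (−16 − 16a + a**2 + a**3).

Repeated division with remainder:
  −a**3 − 4a**2 + 16a + 64 = (−1)(a**3 + a**2 − 16a − 16) + (−3a**2 + 48)
  a**3 + a**2 − 16a − 16 = (−(1/3)a − 1/3)(−3a**2 + 48) + (0)
Last nonzero remainder: −3a**2 + 48. Dividing through by −3 gives the monic gcd a**2 − 16.
Cancel a**2 − 16 from numerator and denominator to get the reduced form.

(−4 − a)/(1 + a)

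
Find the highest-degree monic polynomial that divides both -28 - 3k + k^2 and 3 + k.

Euclidean algorithm in ℚ[k]:
  k^2 - 3k - 28 = (k - 6)(k + 3) + (-10)
  k + 3 = (-(1/10)k - 3/10)(-10) + (0)
The last nonzero remainder is the constant -10, so the polynomials are coprime and gcd = 1.

1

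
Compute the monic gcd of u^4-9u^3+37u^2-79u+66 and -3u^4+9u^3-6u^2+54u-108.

u^2-5u+6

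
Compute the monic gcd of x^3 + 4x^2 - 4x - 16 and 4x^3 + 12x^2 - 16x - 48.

x^2 - 4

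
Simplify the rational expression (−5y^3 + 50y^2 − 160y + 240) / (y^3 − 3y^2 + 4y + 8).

(−5y + 30)/(y + 1)

Apply the Euclidean algorithm:
  −5y^3 + 50y^2 − 160y + 240 = (−5)(y^3 − 3y^2 + 4y + 8) + (35y^2 − 140y + 280)
  y^3 − 3y^2 + 4y + 8 = ((1/35)y + 1/35)(35y^2 − 140y + 280) + (0)
Last nonzero remainder: 35y^2 − 140y + 280. Dividing through by 35 gives the monic gcd y^2 − 4y + 8.
Cancel y^2 − 4y + 8 from numerator and denominator to get the reduced form.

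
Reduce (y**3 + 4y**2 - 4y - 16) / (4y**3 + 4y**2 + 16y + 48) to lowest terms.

(y**2 + 2y - 8)/(4y**2 - 4y + 24)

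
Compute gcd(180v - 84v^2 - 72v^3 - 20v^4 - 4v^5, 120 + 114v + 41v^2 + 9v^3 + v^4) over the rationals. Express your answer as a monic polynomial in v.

15 + 3v + v^2

By polynomial division,
  -4v^5 - 20v^4 - 72v^3 - 84v^2 + 180v = (-4v + 16)(v^4 + 9v^3 + 41v^2 + 114v + 120) + (-52v^3 - 284v^2 - 1164v - 1920)
  v^4 + 9v^3 + 41v^2 + 114v + 120 = (-(1/52)v - 23/338)(-52v^3 - 284v^2 - 1164v - 1920) + (-(120/169)v^2 - (360/169)v - 1800/169)
  -52v^3 - 284v^2 - 1164v - 1920 = ((2197/30)v + 2704/15)(-(120/169)v^2 - (360/169)v - 1800/169) + (0)
Last nonzero remainder: -(120/169)v^2 - (360/169)v - 1800/169. Dividing through by -120/169 gives the monic gcd v^2 + 3v + 15.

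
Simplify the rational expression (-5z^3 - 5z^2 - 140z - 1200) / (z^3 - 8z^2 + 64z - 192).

(-5z - 25)/(z - 4)

Euclidean algorithm in ℚ[z]:
  -5z^3 - 5z^2 - 140z - 1200 = (-5)(z^3 - 8z^2 + 64z - 192) + (-45z^2 + 180z - 2160)
  z^3 - 8z^2 + 64z - 192 = (-(1/45)z + 4/45)(-45z^2 + 180z - 2160) + (0)
Last nonzero remainder: -45z^2 + 180z - 2160. Dividing through by -45 gives the monic gcd z^2 - 4z + 48.
Cancel z^2 - 4z + 48 from numerator and denominator to get the reduced form.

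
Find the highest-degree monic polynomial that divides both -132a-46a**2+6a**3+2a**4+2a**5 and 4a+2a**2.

2a+a**2

Euclidean algorithm in ℚ[a]:
  2a**5+2a**4+6a**3-46a**2-132a = (a**3-a**2+5a-33)(2a**2+4a) + (0)
Last nonzero remainder: 2a**2+4a. Dividing through by 2 gives the monic gcd a**2+2a.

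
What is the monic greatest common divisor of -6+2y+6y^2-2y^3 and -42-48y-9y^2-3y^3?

1+y

Apply the Euclidean algorithm:
  -2y^3+6y^2+2y-6 = (2/3)(-3y^3-9y^2-48y-42) + (12y^2+34y+22)
  -3y^3-9y^2-48y-42 = (-(1/4)y-1/24)(12y^2+34y+22) + (-(493/12)y-493/12)
  12y^2+34y+22 = (-(144/493)y-264/493)(-(493/12)y-493/12) + (0)
Last nonzero remainder: -(493/12)y-493/12. Dividing through by -493/12 gives the monic gcd y+1.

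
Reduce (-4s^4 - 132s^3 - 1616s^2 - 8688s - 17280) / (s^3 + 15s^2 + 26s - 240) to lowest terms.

(-4s^2 - 60s - 216)/(s - 3)

Apply the Euclidean algorithm:
  -4s^4 - 132s^3 - 1616s^2 - 8688s - 17280 = (-4s - 72)(s^3 + 15s^2 + 26s - 240) + (-432s^2 - 7776s - 34560)
  s^3 + 15s^2 + 26s - 240 = (-(1/432)s + 1/144)(-432s^2 - 7776s - 34560) + (0)
Last nonzero remainder: -432s^2 - 7776s - 34560. Dividing through by -432 gives the monic gcd s^2 + 18s + 80.
Cancel s^2 + 18s + 80 from numerator and denominator to get the reduced form.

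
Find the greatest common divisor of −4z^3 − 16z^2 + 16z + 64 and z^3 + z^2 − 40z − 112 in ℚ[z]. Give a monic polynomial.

z + 4

Euclidean algorithm in ℚ[z]:
  −4z^3 − 16z^2 + 16z + 64 = (−4)(z^3 + z^2 − 40z − 112) + (−12z^2 − 144z − 384)
  z^3 + z^2 − 40z − 112 = (−(1/12)z + 11/12)(−12z^2 − 144z − 384) + (60z + 240)
  −12z^2 − 144z − 384 = (−(1/5)z − 8/5)(60z + 240) + (0)
Last nonzero remainder: 60z + 240. Dividing through by 60 gives the monic gcd z + 4.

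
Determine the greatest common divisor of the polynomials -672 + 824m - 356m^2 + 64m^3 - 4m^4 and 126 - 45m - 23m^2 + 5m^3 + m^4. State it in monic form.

6 - 5m + m^2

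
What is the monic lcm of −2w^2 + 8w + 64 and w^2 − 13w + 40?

Euclidean algorithm in ℚ[w]:
  −2w^2 + 8w + 64 = (−2)(w^2 − 13w + 40) + (−18w + 144)
  w^2 − 13w + 40 = (−(1/18)w + 5/18)(−18w + 144) + (0)
Last nonzero remainder: −18w + 144. Dividing through by −18 gives the monic gcd w − 8.
Then lcm(f, g) = f·g / gcd(f, g); expanding and making the result monic gives the answer.

w^3 − 9w^2 − 12w + 160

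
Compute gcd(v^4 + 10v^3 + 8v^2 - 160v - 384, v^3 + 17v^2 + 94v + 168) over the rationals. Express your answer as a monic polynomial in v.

Euclidean algorithm in ℚ[v]:
  v^4 + 10v^3 + 8v^2 - 160v - 384 = (v - 7)(v^3 + 17v^2 + 94v + 168) + (33v^2 + 330v + 792)
  v^3 + 17v^2 + 94v + 168 = ((1/33)v + 7/33)(33v^2 + 330v + 792) + (0)
Last nonzero remainder: 33v^2 + 330v + 792. Dividing through by 33 gives the monic gcd v^2 + 10v + 24.

v^2 + 10v + 24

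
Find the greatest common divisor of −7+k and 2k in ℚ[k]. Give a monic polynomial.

1

Euclidean algorithm in ℚ[k]:
  k−7 = (1/2)(2k) + (−7)
  2k = (−(2/7)k)(−7) + (0)
The last nonzero remainder is the constant −7, so the polynomials are coprime and gcd = 1.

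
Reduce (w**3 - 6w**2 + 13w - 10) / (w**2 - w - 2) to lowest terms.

(w**2 - 4w + 5)/(w + 1)

Apply the Euclidean algorithm:
  w**3 - 6w**2 + 13w - 10 = (w - 5)(w**2 - w - 2) + (10w - 20)
  w**2 - w - 2 = ((1/10)w + 1/10)(10w - 20) + (0)
Last nonzero remainder: 10w - 20. Dividing through by 10 gives the monic gcd w - 2.
Cancel w - 2 from numerator and denominator to get the reduced form.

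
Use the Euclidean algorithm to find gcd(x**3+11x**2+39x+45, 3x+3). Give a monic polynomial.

Euclidean algorithm in ℚ[x]:
  x**3+11x**2+39x+45 = ((1/3)x**2+(10/3)x+29/3)(3x+3) + (16)
  3x+3 = ((3/16)x+3/16)(16) + (0)
The last nonzero remainder is the constant 16, so the polynomials are coprime and gcd = 1.

1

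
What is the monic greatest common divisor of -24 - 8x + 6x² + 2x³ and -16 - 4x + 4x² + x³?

-4 + x²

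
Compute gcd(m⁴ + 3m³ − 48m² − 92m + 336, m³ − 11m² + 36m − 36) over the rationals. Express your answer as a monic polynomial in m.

m² − 8m + 12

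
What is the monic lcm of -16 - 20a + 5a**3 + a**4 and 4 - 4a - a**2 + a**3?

16 + 4a - 20a**2 - 5a**3 + 4a**4 + a**5

Euclidean algorithm in ℚ[a]:
  a**4 + 5a**3 - 20a - 16 = (a + 6)(a**3 - a**2 - 4a + 4) + (10a**2 - 40)
  a**3 - a**2 - 4a + 4 = ((1/10)a - 1/10)(10a**2 - 40) + (0)
Last nonzero remainder: 10a**2 - 40. Dividing through by 10 gives the monic gcd a**2 - 4.
Then lcm(f, g) = f·g / gcd(f, g); expanding and making the result monic gives the answer.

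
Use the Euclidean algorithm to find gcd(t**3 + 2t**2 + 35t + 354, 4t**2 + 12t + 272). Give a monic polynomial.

1

Repeated division with remainder:
  t**3 + 2t**2 + 35t + 354 = ((1/4)t - 1/4)(4t**2 + 12t + 272) + (-30t + 422)
  4t**2 + 12t + 272 = (-(2/15)t - 512/225)(-30t + 422) + (277264/225)
  -30t + 422 = (-(3375/138632)t + 47475/138632)(277264/225) + (0)
The last nonzero remainder is the constant 277264/225, so the polynomials are coprime and gcd = 1.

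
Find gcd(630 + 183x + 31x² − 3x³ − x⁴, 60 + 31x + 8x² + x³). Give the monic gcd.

Repeated division with remainder:
  −x⁴ − 3x³ + 31x² + 183x + 630 = (−x + 5)(x³ + 8x² + 31x + 60) + (22x² + 88x + 330)
  x³ + 8x² + 31x + 60 = ((1/22)x + 2/11)(22x² + 88x + 330) + (0)
Last nonzero remainder: 22x² + 88x + 330. Dividing through by 22 gives the monic gcd x² + 4x + 15.

15 + 4x + x²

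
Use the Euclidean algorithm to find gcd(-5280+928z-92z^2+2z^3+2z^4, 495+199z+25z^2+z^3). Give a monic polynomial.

11+z

By polynomial division,
  2z^4+2z^3-92z^2+928z-5280 = (2z-48)(z^3+25z^2+199z+495) + (710z^2+9490z+18480)
  z^3+25z^2+199z+495 = ((1/710)z+413/25205)(710z^2+9490z+18480) + ((88077/5041)z+968847/5041)
  710z^2+9490z+18480 = ((3579110/88077)z+2822960/29359)((88077/5041)z+968847/5041) + (0)
Last nonzero remainder: (88077/5041)z+968847/5041. Dividing through by 88077/5041 gives the monic gcd z+11.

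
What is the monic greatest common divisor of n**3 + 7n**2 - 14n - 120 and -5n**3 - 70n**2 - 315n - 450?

n**2 + 11n + 30

By polynomial division,
  n**3 + 7n**2 - 14n - 120 = (-1/5)(-5n**3 - 70n**2 - 315n - 450) + (-7n**2 - 77n - 210)
  -5n**3 - 70n**2 - 315n - 450 = ((5/7)n + 15/7)(-7n**2 - 77n - 210) + (0)
Last nonzero remainder: -7n**2 - 77n - 210. Dividing through by -7 gives the monic gcd n**2 + 11n + 30.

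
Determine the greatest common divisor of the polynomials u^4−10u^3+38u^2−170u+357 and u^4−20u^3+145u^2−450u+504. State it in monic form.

u^2−10u+21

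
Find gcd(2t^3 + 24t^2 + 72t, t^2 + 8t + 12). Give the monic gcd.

t + 6

By polynomial division,
  2t^3 + 24t^2 + 72t = (2t + 8)(t^2 + 8t + 12) + (-16t - 96)
  t^2 + 8t + 12 = (-(1/16)t - 1/8)(-16t - 96) + (0)
Last nonzero remainder: -16t - 96. Dividing through by -16 gives the monic gcd t + 6.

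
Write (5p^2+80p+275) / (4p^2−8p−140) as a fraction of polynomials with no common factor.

Repeated division with remainder:
  5p^2+80p+275 = (5/4)(4p^2−8p−140) + (90p+450)
  4p^2−8p−140 = ((2/45)p−14/45)(90p+450) + (0)
Last nonzero remainder: 90p+450. Dividing through by 90 gives the monic gcd p+5.
Cancel p+5 from numerator and denominator to get the reduced form.

(5p+55)/(4p−28)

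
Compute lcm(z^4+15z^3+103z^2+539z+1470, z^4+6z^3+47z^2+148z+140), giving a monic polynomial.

z^6+19z^5+167z^4+1011z^3+4038z^2+8036z+5880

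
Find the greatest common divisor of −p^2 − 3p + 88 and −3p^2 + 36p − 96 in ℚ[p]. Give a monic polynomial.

p − 8

Euclidean algorithm in ℚ[p]:
  −p^2 − 3p + 88 = (1/3)(−3p^2 + 36p − 96) + (−15p + 120)
  −3p^2 + 36p − 96 = ((1/5)p − 4/5)(−15p + 120) + (0)
Last nonzero remainder: −15p + 120. Dividing through by −15 gives the monic gcd p − 8.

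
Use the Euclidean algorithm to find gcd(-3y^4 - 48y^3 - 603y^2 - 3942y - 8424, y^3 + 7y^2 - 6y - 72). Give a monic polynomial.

Apply the Euclidean algorithm:
  -3y^4 - 48y^3 - 603y^2 - 3942y - 8424 = (-3y - 27)(y^3 + 7y^2 - 6y - 72) + (-432y^2 - 4320y - 10368)
  y^3 + 7y^2 - 6y - 72 = (-(1/432)y + 1/144)(-432y^2 - 4320y - 10368) + (0)
Last nonzero remainder: -432y^2 - 4320y - 10368. Dividing through by -432 gives the monic gcd y^2 + 10y + 24.

y^2 + 10y + 24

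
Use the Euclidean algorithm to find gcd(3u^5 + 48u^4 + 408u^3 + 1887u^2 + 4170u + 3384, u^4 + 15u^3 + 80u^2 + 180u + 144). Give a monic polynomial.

u^3 + 9u^2 + 26u + 24

By polynomial division,
  3u^5 + 48u^4 + 408u^3 + 1887u^2 + 4170u + 3384 = (3u + 3)(u^4 + 15u^3 + 80u^2 + 180u + 144) + (123u^3 + 1107u^2 + 3198u + 2952)
  u^4 + 15u^3 + 80u^2 + 180u + 144 = ((1/123)u + 2/41)(123u^3 + 1107u^2 + 3198u + 2952) + (0)
Last nonzero remainder: 123u^3 + 1107u^2 + 3198u + 2952. Dividing through by 123 gives the monic gcd u^3 + 9u^2 + 26u + 24.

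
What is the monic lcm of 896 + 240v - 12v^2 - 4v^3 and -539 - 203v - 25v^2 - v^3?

-17248 - 8652v - 1073v^2 + 71v^3 + 21v^4 + v^5

Euclidean algorithm in ℚ[v]:
  -4v^3 - 12v^2 + 240v + 896 = (4)(-v^3 - 25v^2 - 203v - 539) + (88v^2 + 1052v + 3052)
  -v^3 - 25v^2 - 203v - 539 = (-(1/88)v - 287/1936)(88v^2 + 1052v + 3052) + (-(5985/484)v - 41895/484)
  88v^2 + 1052v + 3052 = (-(42592/5985)v - 211024/5985)(-(5985/484)v - 41895/484) + (0)
Last nonzero remainder: -(5985/484)v - 41895/484. Dividing through by -5985/484 gives the monic gcd v + 7.
Then lcm(f, g) = f·g / gcd(f, g); expanding and making the result monic gives the answer.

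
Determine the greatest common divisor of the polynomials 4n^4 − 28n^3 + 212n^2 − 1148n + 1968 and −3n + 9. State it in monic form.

Apply the Euclidean algorithm:
  4n^4 − 28n^3 + 212n^2 − 1148n + 1968 = (−(4/3)n^3 + (16/3)n^2 − (164/3)n + 656/3)(−3n + 9) + (0)
Last nonzero remainder: −3n + 9. Dividing through by −3 gives the monic gcd n − 3.

n − 3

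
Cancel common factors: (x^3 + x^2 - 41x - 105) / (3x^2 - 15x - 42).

Euclidean algorithm in ℚ[x]:
  x^3 + x^2 - 41x - 105 = ((1/3)x + 2)(3x^2 - 15x - 42) + (3x - 21)
  3x^2 - 15x - 42 = (x + 2)(3x - 21) + (0)
Last nonzero remainder: 3x - 21. Dividing through by 3 gives the monic gcd x - 7.
Cancel x - 7 from numerator and denominator to get the reduced form.

(x^2 + 8x + 15)/(3x + 6)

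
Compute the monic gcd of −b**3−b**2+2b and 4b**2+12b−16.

b−1

Repeated division with remainder:
  −b**3−b**2+2b = (−(1/4)b+1/2)(4b**2+12b−16) + (−8b+8)
  4b**2+12b−16 = (−(1/2)b−2)(−8b+8) + (0)
Last nonzero remainder: −8b+8. Dividing through by −8 gives the monic gcd b−1.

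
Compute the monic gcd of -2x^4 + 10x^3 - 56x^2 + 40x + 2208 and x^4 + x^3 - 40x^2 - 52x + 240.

Repeated division with remainder:
  -2x^4 + 10x^3 - 56x^2 + 40x + 2208 = (-2)(x^4 + x^3 - 40x^2 - 52x + 240) + (12x^3 - 136x^2 - 64x + 2688)
  x^4 + x^3 - 40x^2 - 52x + 240 = ((1/12)x + 37/36)(12x^3 - 136x^2 - 64x + 2688) + ((946/9)x^2 - (1892/9)x - 7568/3)
  12x^3 - 136x^2 - 64x + 2688 = ((54/473)x - 504/473)((946/9)x^2 - (1892/9)x - 7568/3) + (0)
Last nonzero remainder: (946/9)x^2 - (1892/9)x - 7568/3. Dividing through by 946/9 gives the monic gcd x^2 - 2x - 24.

x^2 - 2x - 24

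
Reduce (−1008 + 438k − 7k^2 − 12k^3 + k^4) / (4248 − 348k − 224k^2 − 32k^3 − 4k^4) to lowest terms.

Repeated division with remainder:
  k^4 − 12k^3 − 7k^2 + 438k − 1008 = (−1/4)(−4k^4 − 32k^3 − 224k^2 − 348k + 4248) + (−20k^3 − 63k^2 + 351k + 54)
  −4k^4 − 32k^3 − 224k^2 − 348k + 4248 = ((1/5)k + 97/100)(−20k^3 − 63k^2 + 351k + 54) + (−(23309/100)k^2 − (69927/100)k + 209781/50)
  −20k^3 − 63k^2 + 351k + 54 = ((2000/23309)k + 300/23309)(−(23309/100)k^2 − (69927/100)k + 209781/50) + (0)
Last nonzero remainder: −(23309/100)k^2 − (69927/100)k + 209781/50. Dividing through by −23309/100 gives the monic gcd k^2 + 3k − 18.
Cancel k^2 + 3k − 18 from numerator and denominator to get the reduced form.

(−56 + 15k − k^2)/(236 + 20k + 4k^2)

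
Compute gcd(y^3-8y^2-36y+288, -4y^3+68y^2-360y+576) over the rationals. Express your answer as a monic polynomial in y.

y^2-14y+48

Euclidean algorithm in ℚ[y]:
  y^3-8y^2-36y+288 = (-1/4)(-4y^3+68y^2-360y+576) + (9y^2-126y+432)
  -4y^3+68y^2-360y+576 = (-(4/9)y+4/3)(9y^2-126y+432) + (0)
Last nonzero remainder: 9y^2-126y+432. Dividing through by 9 gives the monic gcd y^2-14y+48.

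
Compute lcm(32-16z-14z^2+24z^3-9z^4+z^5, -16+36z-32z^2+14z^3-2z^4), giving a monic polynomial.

Apply the Euclidean algorithm:
  z^5-9z^4+24z^3-14z^2-16z+32 = (-(1/2)z+1)(-2z^4+14z^3-32z^2+36z-16) + (-6z^3+36z^2-60z+48)
  -2z^4+14z^3-32z^2+36z-16 = ((1/3)z-1/3)(-6z^3+36z^2-60z+48) + (0)
Last nonzero remainder: -6z^3+36z^2-60z+48. Dividing through by -6 gives the monic gcd z^3-6z^2+10z-8.
Then lcm(f, g) = f·g / gcd(f, g); expanding and making the result monic gives the answer.

-32+48z-2z^2-38z^3+33z^4-10z^5+z^6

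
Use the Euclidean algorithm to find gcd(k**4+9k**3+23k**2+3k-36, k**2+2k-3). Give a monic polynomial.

k**2+2k-3

By polynomial division,
  k**4+9k**3+23k**2+3k-36 = (k**2+7k+12)(k**2+2k-3) + (0)
The last nonzero remainder k**2+2k-3 is already monic.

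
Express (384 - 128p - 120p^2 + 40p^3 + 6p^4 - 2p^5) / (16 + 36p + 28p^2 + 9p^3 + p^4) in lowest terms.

(48 - 52p + 18p^2 - 2p^3)/(2 + 3p + p^2)

Repeated division with remainder:
  -2p^5 + 6p^4 + 40p^3 - 120p^2 - 128p + 384 = (-2p + 24)(p^4 + 9p^3 + 28p^2 + 36p + 16) + (-120p^3 - 720p^2 - 960p)
  p^4 + 9p^3 + 28p^2 + 36p + 16 = (-(1/120)p - 1/40)(-120p^3 - 720p^2 - 960p) + (2p^2 + 12p + 16)
  -120p^3 - 720p^2 - 960p = (-60p)(2p^2 + 12p + 16) + (0)
Last nonzero remainder: 2p^2 + 12p + 16. Dividing through by 2 gives the monic gcd p^2 + 6p + 8.
Cancel p^2 + 6p + 8 from numerator and denominator to get the reduced form.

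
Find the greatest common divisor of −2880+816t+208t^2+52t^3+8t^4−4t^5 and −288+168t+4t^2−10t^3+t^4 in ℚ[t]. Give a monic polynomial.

Apply the Euclidean algorithm:
  −4t^5+8t^4+52t^3+208t^2+816t−2880 = (−4t−32)(t^4−10t^3+4t^2+168t−288) + (−252t^3+1008t^2+5040t−12096)
  t^4−10t^3+4t^2+168t−288 = (−(1/252)t+1/42)(−252t^3+1008t^2+5040t−12096) + (0)
Last nonzero remainder: −252t^3+1008t^2+5040t−12096. Dividing through by −252 gives the monic gcd t^3−4t^2−20t+48.

48−20t−4t^2+t^3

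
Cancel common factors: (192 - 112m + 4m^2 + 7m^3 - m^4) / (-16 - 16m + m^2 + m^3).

(-12 + 7m - m^2)/(1 + m)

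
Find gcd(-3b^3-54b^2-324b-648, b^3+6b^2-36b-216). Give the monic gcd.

b^2+12b+36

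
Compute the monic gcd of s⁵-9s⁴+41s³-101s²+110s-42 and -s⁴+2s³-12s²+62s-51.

s²-4s+3

Euclidean algorithm in ℚ[s]:
  s⁵-9s⁴+41s³-101s²+110s-42 = (-s+7)(-s⁴+2s³-12s²+62s-51) + (15s³+45s²-375s+315)
  -s⁴+2s³-12s²+62s-51 = (-(1/15)s+1/3)(15s³+45s²-375s+315) + (-52s²+208s-156)
  15s³+45s²-375s+315 = (-(15/52)s-105/52)(-52s²+208s-156) + (0)
Last nonzero remainder: -52s²+208s-156. Dividing through by -52 gives the monic gcd s²-4s+3.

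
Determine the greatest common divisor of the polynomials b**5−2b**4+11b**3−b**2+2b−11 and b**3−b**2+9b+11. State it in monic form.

b**2−2b+11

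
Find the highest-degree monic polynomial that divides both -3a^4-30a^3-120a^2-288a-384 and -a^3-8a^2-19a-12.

Repeated division with remainder:
  -3a^4-30a^3-120a^2-288a-384 = (3a+6)(-a^3-8a^2-19a-12) + (-15a^2-138a-312)
  -a^3-8a^2-19a-12 = ((1/15)a-2/25)(-15a^2-138a-312) + (-(231/25)a-924/25)
  -15a^2-138a-312 = ((125/77)a+650/77)(-(231/25)a-924/25) + (0)
Last nonzero remainder: -(231/25)a-924/25. Dividing through by -231/25 gives the monic gcd a+4.

a+4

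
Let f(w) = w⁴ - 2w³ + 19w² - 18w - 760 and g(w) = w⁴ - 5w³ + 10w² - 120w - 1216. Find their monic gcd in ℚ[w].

w³ + 3w² + 34w + 152

Apply the Euclidean algorithm:
  w⁴ - 2w³ + 19w² - 18w - 760 = (w⁴ - 5w³ + 10w² - 120w - 1216) + (3w³ + 9w² + 102w + 456)
  w⁴ - 5w³ + 10w² - 120w - 1216 = ((1/3)w - 8/3)(3w³ + 9w² + 102w + 456) + (0)
Last nonzero remainder: 3w³ + 9w² + 102w + 456. Dividing through by 3 gives the monic gcd w³ + 3w² + 34w + 152.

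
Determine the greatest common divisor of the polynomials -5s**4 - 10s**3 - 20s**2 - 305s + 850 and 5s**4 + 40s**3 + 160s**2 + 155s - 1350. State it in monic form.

s**2 + 3s - 10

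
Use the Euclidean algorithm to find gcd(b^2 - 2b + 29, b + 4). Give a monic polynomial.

Euclidean algorithm in ℚ[b]:
  b^2 - 2b + 29 = (b - 6)(b + 4) + (53)
  b + 4 = ((1/53)b + 4/53)(53) + (0)
The last nonzero remainder is the constant 53, so the polynomials are coprime and gcd = 1.

1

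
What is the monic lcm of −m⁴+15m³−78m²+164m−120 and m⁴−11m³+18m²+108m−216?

Repeated division with remainder:
  −m⁴+15m³−78m²+164m−120 = (−1)(m⁴−11m³+18m²+108m−216) + (4m³−60m²+272m−336)
  m⁴−11m³+18m²+108m−216 = ((1/4)m+1)(4m³−60m²+272m−336) + (10m²−80m+120)
  4m³−60m²+272m−336 = ((2/5)m−14/5)(10m²−80m+120) + (0)
Last nonzero remainder: 10m²−80m+120. Dividing through by 10 gives the monic gcd m²−8m+12.
Then lcm(f, g) = f·g / gcd(f, g); expanding and making the result monic gives the answer.

m⁶−18m⁵+105m⁴−128m³−792m²+2592m−2160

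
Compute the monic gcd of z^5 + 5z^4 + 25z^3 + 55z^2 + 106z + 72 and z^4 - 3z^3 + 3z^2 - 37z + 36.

By polynomial division,
  z^5 + 5z^4 + 25z^3 + 55z^2 + 106z + 72 = (z + 8)(z^4 - 3z^3 + 3z^2 - 37z + 36) + (46z^3 + 68z^2 + 366z - 216)
  z^4 - 3z^3 + 3z^2 - 37z + 36 = ((1/46)z - 103/1058)(46z^3 + 68z^2 + 366z - 216) + ((880/529)z^2 + (1760/529)z + 7920/529)
  46z^3 + 68z^2 + 366z - 216 = ((12167/440)z - 1587/110)((880/529)z^2 + (1760/529)z + 7920/529) + (0)
Last nonzero remainder: (880/529)z^2 + (1760/529)z + 7920/529. Dividing through by 880/529 gives the monic gcd z^2 + 2z + 9.

z^2 + 2z + 9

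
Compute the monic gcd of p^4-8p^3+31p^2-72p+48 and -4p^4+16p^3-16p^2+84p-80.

p^2-5p+4

Apply the Euclidean algorithm:
  p^4-8p^3+31p^2-72p+48 = (-1/4)(-4p^4+16p^3-16p^2+84p-80) + (-4p^3+27p^2-51p+28)
  -4p^4+16p^3-16p^2+84p-80 = (p+11/4)(-4p^3+27p^2-51p+28) + (-(157/4)p^2+(785/4)p-157)
  -4p^3+27p^2-51p+28 = ((16/157)p-28/157)(-(157/4)p^2+(785/4)p-157) + (0)
Last nonzero remainder: -(157/4)p^2+(785/4)p-157. Dividing through by -157/4 gives the monic gcd p^2-5p+4.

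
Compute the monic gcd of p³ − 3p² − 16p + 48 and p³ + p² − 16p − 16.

Apply the Euclidean algorithm:
  p³ − 3p² − 16p + 48 = (p³ + p² − 16p − 16) + (−4p² + 64)
  p³ + p² − 16p − 16 = (−(1/4)p − 1/4)(−4p² + 64) + (0)
Last nonzero remainder: −4p² + 64. Dividing through by −4 gives the monic gcd p² − 16.

p² − 16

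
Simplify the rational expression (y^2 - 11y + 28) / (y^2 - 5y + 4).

(y - 7)/(y - 1)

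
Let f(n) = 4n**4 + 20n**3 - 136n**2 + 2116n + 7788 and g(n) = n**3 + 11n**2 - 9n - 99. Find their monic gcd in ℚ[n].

Apply the Euclidean algorithm:
  4n**4 + 20n**3 - 136n**2 + 2116n + 7788 = (4n - 24)(n**3 + 11n**2 - 9n - 99) + (164n**2 + 2296n + 5412)
  n**3 + 11n**2 - 9n - 99 = ((1/164)n - 3/164)(164n**2 + 2296n + 5412) + (0)
Last nonzero remainder: 164n**2 + 2296n + 5412. Dividing through by 164 gives the monic gcd n**2 + 14n + 33.

n**2 + 14n + 33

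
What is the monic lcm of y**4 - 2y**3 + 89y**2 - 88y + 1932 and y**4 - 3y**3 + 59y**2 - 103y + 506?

Euclidean algorithm in ℚ[y]:
  y**4 - 2y**3 + 89y**2 - 88y + 1932 = (y**4 - 3y**3 + 59y**2 - 103y + 506) + (y**3 + 30y**2 + 15y + 1426)
  y**4 - 3y**3 + 59y**2 - 103y + 506 = (y - 33)(y**3 + 30y**2 + 15y + 1426) + (1034y**2 - 1034y + 47564)
  y**3 + 30y**2 + 15y + 1426 = ((1/1034)y + 31/1034)(1034y**2 - 1034y + 47564) + (0)
Last nonzero remainder: 1034y**2 - 1034y + 47564. Dividing through by 1034 gives the monic gcd y**2 - y + 46.
Then lcm(f, g) = f·g / gcd(f, g); expanding and making the result monic gives the answer.

y**6 - 4y**5 + 104y**4 - 288y**3 + 3087y**2 - 4832y + 21252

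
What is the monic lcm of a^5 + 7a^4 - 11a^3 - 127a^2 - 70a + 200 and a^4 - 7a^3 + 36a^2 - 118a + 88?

a^7 + 5a^6 - 3a^5 + 49a^4 - 58a^3 - 2454a^2 - 1940a + 4400

By polynomial division,
  a^5 + 7a^4 - 11a^3 - 127a^2 - 70a + 200 = (a + 14)(a^4 - 7a^3 + 36a^2 - 118a + 88) + (51a^3 - 513a^2 + 1494a - 1032)
  a^4 - 7a^3 + 36a^2 - 118a + 88 = ((1/51)a + 52/867)(51a^3 - 513a^2 + 1494a - 1032) + ((10830/289)a^2 - (54150/289)a + 43320/289)
  51a^3 - 513a^2 + 1494a - 1032 = ((4913/3610)a - 12427/1805)((10830/289)a^2 - (54150/289)a + 43320/289) + (0)
Last nonzero remainder: (10830/289)a^2 - (54150/289)a + 43320/289. Dividing through by 10830/289 gives the monic gcd a^2 - 5a + 4.
Then lcm(f, g) = f·g / gcd(f, g); expanding and making the result monic gives the answer.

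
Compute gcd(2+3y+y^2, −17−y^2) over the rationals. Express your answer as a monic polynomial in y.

1

Repeated division with remainder:
  y^2+3y+2 = (−1)(−y^2−17) + (3y−15)
  −y^2−17 = (−(1/3)y−5/3)(3y−15) + (−42)
  3y−15 = (−(1/14)y+5/14)(−42) + (0)
The last nonzero remainder is the constant −42, so the polynomials are coprime and gcd = 1.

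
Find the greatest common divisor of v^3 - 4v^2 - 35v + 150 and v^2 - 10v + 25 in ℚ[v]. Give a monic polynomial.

v^2 - 10v + 25

Repeated division with remainder:
  v^3 - 4v^2 - 35v + 150 = (v + 6)(v^2 - 10v + 25) + (0)
The last nonzero remainder v^2 - 10v + 25 is already monic.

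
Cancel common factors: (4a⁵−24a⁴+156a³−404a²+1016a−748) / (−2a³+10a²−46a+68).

(−2a³+6a²−26a+22)/(a−2)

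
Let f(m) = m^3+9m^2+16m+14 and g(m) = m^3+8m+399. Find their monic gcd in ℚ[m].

m+7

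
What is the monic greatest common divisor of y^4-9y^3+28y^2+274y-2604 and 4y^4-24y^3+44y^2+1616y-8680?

y^2-8y+62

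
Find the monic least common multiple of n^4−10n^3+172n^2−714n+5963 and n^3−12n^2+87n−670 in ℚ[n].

n^5−20n^4+272n^3−2434n^2+13103n−59630

Euclidean algorithm in ℚ[n]:
  n^4−10n^3+172n^2−714n+5963 = (n+2)(n^3−12n^2+87n−670) + (109n^2−218n+7303)
  n^3−12n^2+87n−670 = ((1/109)n−10/109)(109n^2−218n+7303) + (0)
Last nonzero remainder: 109n^2−218n+7303. Dividing through by 109 gives the monic gcd n^2−2n+67.
Then lcm(f, g) = f·g / gcd(f, g); expanding and making the result monic gives the answer.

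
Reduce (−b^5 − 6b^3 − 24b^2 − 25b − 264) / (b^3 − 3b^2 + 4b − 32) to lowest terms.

(−b^3 + b^2 + b − 33)/(b − 4)

Repeated division with remainder:
  −b^5 − 6b^3 − 24b^2 − 25b − 264 = (−b^2 − 3b − 11)(b^3 − 3b^2 + 4b − 32) + (−77b^2 − 77b − 616)
  b^3 − 3b^2 + 4b − 32 = (−(1/77)b + 4/77)(−77b^2 − 77b − 616) + (0)
Last nonzero remainder: −77b^2 − 77b − 616. Dividing through by −77 gives the monic gcd b^2 + b + 8.
Cancel b^2 + b + 8 from numerator and denominator to get the reduced form.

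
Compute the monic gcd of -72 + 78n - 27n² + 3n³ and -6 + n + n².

Euclidean algorithm in ℚ[n]:
  3n³ - 27n² + 78n - 72 = (3n - 30)(n² + n - 6) + (126n - 252)
  n² + n - 6 = ((1/126)n + 1/42)(126n - 252) + (0)
Last nonzero remainder: 126n - 252. Dividing through by 126 gives the monic gcd n - 2.

-2 + n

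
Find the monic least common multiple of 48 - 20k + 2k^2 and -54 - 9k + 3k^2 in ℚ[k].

72 - 6k - 7k^2 + k^3

By polynomial division,
  2k^2 - 20k + 48 = (2/3)(3k^2 - 9k - 54) + (-14k + 84)
  3k^2 - 9k - 54 = (-(3/14)k - 9/14)(-14k + 84) + (0)
Last nonzero remainder: -14k + 84. Dividing through by -14 gives the monic gcd k - 6.
Then lcm(f, g) = f·g / gcd(f, g); expanding and making the result monic gives the answer.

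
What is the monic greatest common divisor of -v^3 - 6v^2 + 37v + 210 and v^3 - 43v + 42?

v^2 + v - 42

By polynomial division,
  -v^3 - 6v^2 + 37v + 210 = (-1)(v^3 - 43v + 42) + (-6v^2 - 6v + 252)
  v^3 - 43v + 42 = (-(1/6)v + 1/6)(-6v^2 - 6v + 252) + (0)
Last nonzero remainder: -6v^2 - 6v + 252. Dividing through by -6 gives the monic gcd v^2 + v - 42.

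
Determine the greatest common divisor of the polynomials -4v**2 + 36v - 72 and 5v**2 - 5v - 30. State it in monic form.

v - 3

Euclidean algorithm in ℚ[v]:
  -4v**2 + 36v - 72 = (-4/5)(5v**2 - 5v - 30) + (32v - 96)
  5v**2 - 5v - 30 = ((5/32)v + 5/16)(32v - 96) + (0)
Last nonzero remainder: 32v - 96. Dividing through by 32 gives the monic gcd v - 3.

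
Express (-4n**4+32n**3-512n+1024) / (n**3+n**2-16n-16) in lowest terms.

By polynomial division,
  -4n**4+32n**3-512n+1024 = (-4n+36)(n**3+n**2-16n-16) + (-100n**2+1600)
  n**3+n**2-16n-16 = (-(1/100)n-1/100)(-100n**2+1600) + (0)
Last nonzero remainder: -100n**2+1600. Dividing through by -100 gives the monic gcd n**2-16.
Cancel n**2-16 from numerator and denominator to get the reduced form.

(-4n**2+32n-64)/(n+1)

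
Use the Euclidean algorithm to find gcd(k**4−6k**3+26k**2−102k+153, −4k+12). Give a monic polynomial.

k−3

Euclidean algorithm in ℚ[k]:
  k**4−6k**3+26k**2−102k+153 = (−(1/4)k**3+(3/4)k**2−(17/4)k+51/4)(−4k+12) + (0)
Last nonzero remainder: −4k+12. Dividing through by −4 gives the monic gcd k−3.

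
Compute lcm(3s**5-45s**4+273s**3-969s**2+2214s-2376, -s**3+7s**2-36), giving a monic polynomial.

s**6-13s**5+61s**4-141s**3+92s**2+684s-1584

By polynomial division,
  3s**5-45s**4+273s**3-969s**2+2214s-2376 = (-3s**2+24s-105)(-s**3+7s**2-36) + (-342s**2+3078s-6156)
  -s**3+7s**2-36 = ((1/342)s+1/171)(-342s**2+3078s-6156) + (0)
Last nonzero remainder: -342s**2+3078s-6156. Dividing through by -342 gives the monic gcd s**2-9s+18.
Then lcm(f, g) = f·g / gcd(f, g); expanding and making the result monic gives the answer.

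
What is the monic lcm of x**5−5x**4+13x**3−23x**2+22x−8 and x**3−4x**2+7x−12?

x**6−8x**5+28x**4−62x**3+91x**2−74x+24

By polynomial division,
  x**5−5x**4+13x**3−23x**2+22x−8 = (x**2−x+2)(x**3−4x**2+7x−12) + (4x**2−4x+16)
  x**3−4x**2+7x−12 = ((1/4)x−3/4)(4x**2−4x+16) + (0)
Last nonzero remainder: 4x**2−4x+16. Dividing through by 4 gives the monic gcd x**2−x+4.
Then lcm(f, g) = f·g / gcd(f, g); expanding and making the result monic gives the answer.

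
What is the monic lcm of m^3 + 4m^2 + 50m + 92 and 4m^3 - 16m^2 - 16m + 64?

Repeated division with remainder:
  m^3 + 4m^2 + 50m + 92 = (1/4)(4m^3 - 16m^2 - 16m + 64) + (8m^2 + 54m + 76)
  4m^3 - 16m^2 - 16m + 64 = ((1/2)m - 43/8)(8m^2 + 54m + 76) + ((945/4)m + 945/2)
  8m^2 + 54m + 76 = ((32/945)m + 152/945)((945/4)m + 945/2) + (0)
Last nonzero remainder: (945/4)m + 945/2. Dividing through by 945/4 gives the monic gcd m + 2.
Then lcm(f, g) = f·g / gcd(f, g); expanding and making the result monic gives the answer.

m^5 - 2m^4 + 34m^3 - 176m^2 - 152m + 736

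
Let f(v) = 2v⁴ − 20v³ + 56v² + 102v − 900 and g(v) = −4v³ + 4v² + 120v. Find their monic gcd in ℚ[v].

v − 6

By polynomial division,
  2v⁴ − 20v³ + 56v² + 102v − 900 = (−(1/2)v + 9/2)(−4v³ + 4v² + 120v) + (98v² − 438v − 900)
  −4v³ + 4v² + 120v = (−(2/49)v − 340/2401)(98v² − 438v − 900) + ((51000/2401)v − 306000/2401)
  98v² − 438v − 900 = ((117649/25500)v + 2401/340)((51000/2401)v − 306000/2401) + (0)
Last nonzero remainder: (51000/2401)v − 306000/2401. Dividing through by 51000/2401 gives the monic gcd v − 6.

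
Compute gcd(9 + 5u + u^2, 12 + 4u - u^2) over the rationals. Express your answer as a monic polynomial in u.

Repeated division with remainder:
  u^2 + 5u + 9 = (-1)(-u^2 + 4u + 12) + (9u + 21)
  -u^2 + 4u + 12 = (-(1/9)u + 19/27)(9u + 21) + (-25/9)
  9u + 21 = (-(81/25)u - 189/25)(-25/9) + (0)
The last nonzero remainder is the constant -25/9, so the polynomials are coprime and gcd = 1.

1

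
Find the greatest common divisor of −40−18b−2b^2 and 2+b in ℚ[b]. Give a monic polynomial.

1

Repeated division with remainder:
  −2b^2−18b−40 = (−2b−14)(b+2) + (−12)
  b+2 = (−(1/12)b−1/6)(−12) + (0)
The last nonzero remainder is the constant −12, so the polynomials are coprime and gcd = 1.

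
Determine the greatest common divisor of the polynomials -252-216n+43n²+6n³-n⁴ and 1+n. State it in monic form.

Apply the Euclidean algorithm:
  -n⁴+6n³+43n²-216n-252 = (-n³+7n²+36n-252)(n+1) + (0)
The last nonzero remainder n+1 is already monic.

1+n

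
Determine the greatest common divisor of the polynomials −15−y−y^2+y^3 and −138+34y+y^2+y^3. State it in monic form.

−3+y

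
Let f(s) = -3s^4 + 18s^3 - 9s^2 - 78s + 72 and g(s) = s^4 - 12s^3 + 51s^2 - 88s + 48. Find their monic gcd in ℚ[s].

s^3 - 8s^2 + 19s - 12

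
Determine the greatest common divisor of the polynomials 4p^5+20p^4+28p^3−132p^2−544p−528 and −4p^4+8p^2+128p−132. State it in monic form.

Apply the Euclidean algorithm:
  4p^5+20p^4+28p^3−132p^2−544p−528 = (−p−5)(−4p^4+8p^2+128p−132) + (36p^3+36p^2−36p−1188)
  −4p^4+8p^2+128p−132 = (−(1/9)p+1/9)(36p^3+36p^2−36p−1188) + (0)
Last nonzero remainder: 36p^3+36p^2−36p−1188. Dividing through by 36 gives the monic gcd p^3+p^2−p−33.

p^3+p^2−p−33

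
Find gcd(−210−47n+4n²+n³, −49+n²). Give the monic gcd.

−7+n

By polynomial division,
  n³+4n²−47n−210 = (n+4)(n²−49) + (2n−14)
  n²−49 = ((1/2)n+7/2)(2n−14) + (0)
Last nonzero remainder: 2n−14. Dividing through by 2 gives the monic gcd n−7.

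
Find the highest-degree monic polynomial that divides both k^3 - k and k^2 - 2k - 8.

Euclidean algorithm in ℚ[k]:
  k^3 - k = (k + 2)(k^2 - 2k - 8) + (11k + 16)
  k^2 - 2k - 8 = ((1/11)k - 38/121)(11k + 16) + (-360/121)
  11k + 16 = (-(1331/360)k - 242/45)(-360/121) + (0)
The last nonzero remainder is the constant -360/121, so the polynomials are coprime and gcd = 1.

1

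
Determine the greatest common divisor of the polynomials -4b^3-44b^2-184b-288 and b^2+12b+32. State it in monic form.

b+4

Euclidean algorithm in ℚ[b]:
  -4b^3-44b^2-184b-288 = (-4b+4)(b^2+12b+32) + (-104b-416)
  b^2+12b+32 = (-(1/104)b-1/13)(-104b-416) + (0)
Last nonzero remainder: -104b-416. Dividing through by -104 gives the monic gcd b+4.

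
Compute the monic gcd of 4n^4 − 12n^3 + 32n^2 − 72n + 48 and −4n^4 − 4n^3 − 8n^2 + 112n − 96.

Euclidean algorithm in ℚ[n]:
  4n^4 − 12n^3 + 32n^2 − 72n + 48 = (−1)(−4n^4 − 4n^3 − 8n^2 + 112n − 96) + (−16n^3 + 24n^2 + 40n − 48)
  −4n^4 − 4n^3 − 8n^2 + 112n − 96 = ((1/4)n + 5/8)(−16n^3 + 24n^2 + 40n − 48) + (−33n^2 + 99n − 66)
  −16n^3 + 24n^2 + 40n − 48 = ((16/33)n + 8/11)(−33n^2 + 99n − 66) + (0)
Last nonzero remainder: −33n^2 + 99n − 66. Dividing through by −33 gives the monic gcd n^2 − 3n + 2.

n^2 − 3n + 2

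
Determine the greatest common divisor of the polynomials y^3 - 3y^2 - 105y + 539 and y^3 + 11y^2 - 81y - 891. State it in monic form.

y + 11

Apply the Euclidean algorithm:
  y^3 - 3y^2 - 105y + 539 = (y^3 + 11y^2 - 81y - 891) + (-14y^2 - 24y + 1430)
  y^3 + 11y^2 - 81y - 891 = (-(1/14)y - 65/98)(-14y^2 - 24y + 1430) + ((256/49)y + 2816/49)
  -14y^2 - 24y + 1430 = (-(343/128)y + 3185/128)((256/49)y + 2816/49) + (0)
Last nonzero remainder: (256/49)y + 2816/49. Dividing through by 256/49 gives the monic gcd y + 11.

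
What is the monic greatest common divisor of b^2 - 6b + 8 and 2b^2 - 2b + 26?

Repeated division with remainder:
  b^2 - 6b + 8 = (1/2)(2b^2 - 2b + 26) + (-5b - 5)
  2b^2 - 2b + 26 = (-(2/5)b + 4/5)(-5b - 5) + (30)
  -5b - 5 = (-(1/6)b - 1/6)(30) + (0)
The last nonzero remainder is the constant 30, so the polynomials are coprime and gcd = 1.

1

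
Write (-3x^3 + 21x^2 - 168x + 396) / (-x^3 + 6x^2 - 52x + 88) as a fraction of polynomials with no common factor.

Apply the Euclidean algorithm:
  -3x^3 + 21x^2 - 168x + 396 = (3)(-x^3 + 6x^2 - 52x + 88) + (3x^2 - 12x + 132)
  -x^3 + 6x^2 - 52x + 88 = (-(1/3)x + 2/3)(3x^2 - 12x + 132) + (0)
Last nonzero remainder: 3x^2 - 12x + 132. Dividing through by 3 gives the monic gcd x^2 - 4x + 44.
Cancel x^2 - 4x + 44 from numerator and denominator to get the reduced form.

(3x - 9)/(x - 2)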